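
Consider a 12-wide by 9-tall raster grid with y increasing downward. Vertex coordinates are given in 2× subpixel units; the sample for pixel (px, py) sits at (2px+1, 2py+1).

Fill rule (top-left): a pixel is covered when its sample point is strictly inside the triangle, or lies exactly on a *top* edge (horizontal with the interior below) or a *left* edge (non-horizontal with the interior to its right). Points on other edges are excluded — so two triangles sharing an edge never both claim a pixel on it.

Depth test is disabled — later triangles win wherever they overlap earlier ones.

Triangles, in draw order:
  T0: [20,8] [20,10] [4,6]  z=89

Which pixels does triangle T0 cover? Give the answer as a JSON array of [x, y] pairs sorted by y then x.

T0:
  2·area = 32
  edge (20, 8)→(20, 10): d=(0,2) right/bottom  bias=-1
  edge (20, 10)→(4, 6): d=(-16,-4) top-left  bias=+0
  edge (4, 6)→(20, 8): d=(16,2) right/bottom  bias=-1
    (4,3)@(9, 7): e=[22,4,6] → █
    (5,3)@(11, 7): e=[18,12,2] → █
    (6,3)@(13, 7): e=[14,20,-2] → ·
    (4,4)@(9, 9): e=[22,-28,38] → ·
    (5,4)@(11, 9): e=[18,-20,34] → ·
    (8,4)@(17, 9): e=[6,4,22] → █
    (9,4)@(19, 9): e=[2,12,18] → █
    (10,4)@(21, 9): e=[-2,20,14] → ·
    (8,5)@(17, 11): e=[6,-28,54] → ·
    (9,5)@(19, 11): e=[2,-20,50] → ·
  covered (4 px):
    · · · · · · · · · · · ·
    · · · · · · · · · · · ·
    · · · · · · · · · · · ·
    · · · · █ █ · · · · · ·
    · · · · · · · · █ █ · ·
    · · · · · · · · · · · ·
    · · · · · · · · · · · ·
    · · · · · · · · · · · ·
    · · · · · · · · · · · ·

Result: [[4,3],[5,3],[8,4],[9,4]]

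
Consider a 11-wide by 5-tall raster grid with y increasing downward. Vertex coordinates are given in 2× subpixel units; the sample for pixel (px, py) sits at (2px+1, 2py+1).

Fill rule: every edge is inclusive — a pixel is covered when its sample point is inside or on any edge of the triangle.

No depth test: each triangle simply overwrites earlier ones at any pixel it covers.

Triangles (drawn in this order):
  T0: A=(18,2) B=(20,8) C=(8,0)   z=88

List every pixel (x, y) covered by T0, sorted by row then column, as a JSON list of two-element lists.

T0:
  2·area = 56
  edge (18, 2)→(20, 8): d=(2,6) inclusive
  edge (20, 8)→(8, 0): d=(-12,-8) inclusive
  edge (8, 0)→(18, 2): d=(10,2) inclusive
    (5,0)@(11, 1): e=[40,12,4] → #
    (6,0)@(13, 1): e=[28,28,0] → #  [on edge]
    (7,0)@(15, 1): e=[16,44,-4] → ·
    (5,1)@(11, 3): e=[44,-12,24] → ·
    (6,1)@(13, 3): e=[32,4,20] → #
    (7,1)@(15, 3): e=[20,20,16] → #
    (8,1)@(17, 3): e=[8,36,12] → #
    (9,1)@(19, 3): e=[-4,52,8] → ·
    (6,2)@(13, 5): e=[36,-20,40] → ·
    (7,2)@(15, 5): e=[24,-4,36] → ·
    (8,2)@(17, 5): e=[12,12,32] → #
    (9,2)@(19, 5): e=[0,28,28] → #  [on edge]
  covered (8 px):
    · · · · · # # · · · ·
    · · · · · · # # # · ·
    · · · · · · · · # # ·
    · · · · · · · · · # ·
    · · · · · · · · · · ·

Result: [[5,0],[6,0],[6,1],[7,1],[8,1],[8,2],[9,2],[9,3]]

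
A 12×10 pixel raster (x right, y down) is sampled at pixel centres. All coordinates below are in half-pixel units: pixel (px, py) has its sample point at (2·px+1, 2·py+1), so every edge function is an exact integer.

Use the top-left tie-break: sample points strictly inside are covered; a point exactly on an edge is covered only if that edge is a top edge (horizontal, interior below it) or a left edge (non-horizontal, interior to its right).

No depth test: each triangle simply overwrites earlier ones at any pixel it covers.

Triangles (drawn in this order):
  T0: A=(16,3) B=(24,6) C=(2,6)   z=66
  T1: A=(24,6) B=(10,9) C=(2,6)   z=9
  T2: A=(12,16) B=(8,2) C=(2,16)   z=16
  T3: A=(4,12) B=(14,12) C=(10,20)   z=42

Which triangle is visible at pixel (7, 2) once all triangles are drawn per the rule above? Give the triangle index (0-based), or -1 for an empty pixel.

T0:
  2·area = 66
  edge (16, 3)→(24, 6): d=(8,3) right/bottom  bias=-1
  edge (24, 6)→(2, 6): d=(-22,0) right/bottom  bias=-1
  edge (2, 6)→(16, 3): d=(14,-3) top-left  bias=+0
    (3,2)@(7, 5): e=[43,22,1] → #
    (4,2)@(9, 5): e=[37,22,7] → #
    (5,2)@(11, 5): e=[31,22,13] → #
    (6,2)@(13, 5): e=[25,22,19] → #
    (7,2)@(15, 5): e=[19,22,25] → #
    (8,2)@(17, 5): e=[13,22,31] → #
    (9,2)@(19, 5): e=[7,22,37] → #
    (10,2)@(21, 5): e=[1,22,43] → #
    (11,2)@(23, 5): e=[-5,22,49] → ·
    (3,3)@(7, 7): e=[59,-22,29] → ·
    (4,3)@(9, 7): e=[53,-22,35] → ·
    (5,3)@(11, 7): e=[47,-22,41] → ·
  covered (8 px):
    · · · · · · · · · · · ·
    · · · · · · · · · · · ·
    · · · # # # # # # # # ·
    · · · · · · · · · · · ·
    · · · · · · · · · · · ·
    · · · · · · · · · · · ·
    · · · · · · · · · · · ·
    · · · · · · · · · · · ·
    · · · · · · · · · · · ·
    · · · · · · · · · · · ·
T1:
  2·area = 66
  edge (24, 6)→(10, 9): d=(-14,3) right/bottom  bias=-1
  edge (10, 9)→(2, 6): d=(-8,-3) top-left  bias=+0
  edge (2, 6)→(24, 6): d=(22,0) top-left  bias=+0
    (2,3)@(5, 7): e=[43,1,22] → #
    (3,3)@(7, 7): e=[37,7,22] → #
    (4,3)@(9, 7): e=[31,13,22] → #
    (5,3)@(11, 7): e=[25,19,22] → #
    (6,3)@(13, 7): e=[19,25,22] → #
    (7,3)@(15, 7): e=[13,31,22] → #
    (8,3)@(17, 7): e=[7,37,22] → #
    (9,3)@(19, 7): e=[1,43,22] → #
    (10,3)@(21, 7): e=[-5,49,22] → ·
    (2,4)@(5, 9): e=[15,-15,66] → ·
    (3,4)@(7, 9): e=[9,-9,66] → ·
    (4,4)@(9, 9): e=[3,-3,66] → ·
  covered (8 px):
    · · · · · · · · · · · ·
    · · · · · · · · · · · ·
    · · · · · · · · · · · ·
    · · # # # # # # # # · ·
    · · · · · · · · · · · ·
    · · · · · · · · · · · ·
    · · · · · · · · · · · ·
    · · · · · · · · · · · ·
    · · · · · · · · · · · ·
    · · · · · · · · · · · ·
T2:
  2·area = 140  (B↔C swapped to make it positive)
  edge (12, 16)→(2, 16): d=(-10,0) right/bottom  bias=-1
  edge (2, 16)→(8, 2): d=(6,-14) top-left  bias=+0
  edge (8, 2)→(12, 16): d=(4,14) right/bottom  bias=-1
    (3,2)@(7, 5): e=[110,4,26] → #
    (4,2)@(9, 5): e=[110,32,-2] → ·
    (3,3)@(7, 7): e=[90,16,34] → #
    (4,3)@(9, 7): e=[90,44,6] → #
    (5,3)@(11, 7): e=[90,72,-22] → ·
    (2,4)@(5, 9): e=[70,0,70] → #  [on edge]
    (5,4)@(11, 9): e=[70,84,-14] → ·
    (2,5)@(5, 11): e=[50,12,78] → #
    (5,5)@(11, 11): e=[50,96,-6] → ·
    (2,6)@(5, 13): e=[30,24,86] → #
    (5,6)@(11, 13): e=[30,108,2] → #
    (6,6)@(13, 13): e=[30,136,-26] → ·
  covered (18 px):
    · · · · · · · · · · · ·
    · · · · · · · · · · · ·
    · · · # · · · · · · · ·
    · · · # # · · · · · · ·
    · · # # # · · · · · · ·
    · · # # # · · · · · · ·
    · · # # # # · · · · · ·
    · # # # # # · · · · · ·
    · · · · · · · · · · · ·
    · · · · · · · · · · · ·
T3:
  2·area = 80
  edge (4, 12)→(14, 12): d=(10,0) top-left  bias=+0
  edge (14, 12)→(10, 20): d=(-4,8) right/bottom  bias=-1
  edge (10, 20)→(4, 12): d=(-6,-8) top-left  bias=+0
    (2,6)@(5, 13): e=[10,68,2] → #
    (3,6)@(7, 13): e=[10,52,18] → #
    (4,6)@(9, 13): e=[10,36,34] → #
    (5,6)@(11, 13): e=[10,20,50] → #
    (6,6)@(13, 13): e=[10,4,66] → #
    (7,6)@(15, 13): e=[10,-12,82] → ·
    (2,7)@(5, 15): e=[30,60,-10] → ·
    (3,7)@(7, 15): e=[30,44,6] → #
    (6,7)@(13, 15): e=[30,-4,54] → ·
    (3,8)@(7, 17): e=[50,36,-6] → ·
    (4,8)@(9, 17): e=[50,20,10] → #
    (6,8)@(13, 17): e=[50,-12,42] → ·
  covered (10 px):
    · · · · · · · · · · · ·
    · · · · · · · · · · · ·
    · · · · · · · · · · · ·
    · · · · · · · · · · · ·
    · · · · · · · · · · · ·
    · · · · · · · · · · · ·
    · · # # # # # · · · · ·
    · · · # # # · · · · · ·
    · · · · # # · · · · · ·
    · · · · · · · · · · · ·

Z-buffer (winner per pixel, '.' = empty):
  . . . . . . . . . . . .
  . . . . . . . . . . . .
  . . . 2 0 0 0 0 0 0 0 .
  . . 1 2 2 1 1 1 1 1 . .
  . . 2 2 2 . . . . . . .
  . . 2 2 2 . . . . . . .
  . . 3 3 3 3 3 . . . . .
  . 2 2 3 3 3 . . . . . .
  . . . . 3 3 . . . . . .
  . . . . . . . . . . . .

Answer: 0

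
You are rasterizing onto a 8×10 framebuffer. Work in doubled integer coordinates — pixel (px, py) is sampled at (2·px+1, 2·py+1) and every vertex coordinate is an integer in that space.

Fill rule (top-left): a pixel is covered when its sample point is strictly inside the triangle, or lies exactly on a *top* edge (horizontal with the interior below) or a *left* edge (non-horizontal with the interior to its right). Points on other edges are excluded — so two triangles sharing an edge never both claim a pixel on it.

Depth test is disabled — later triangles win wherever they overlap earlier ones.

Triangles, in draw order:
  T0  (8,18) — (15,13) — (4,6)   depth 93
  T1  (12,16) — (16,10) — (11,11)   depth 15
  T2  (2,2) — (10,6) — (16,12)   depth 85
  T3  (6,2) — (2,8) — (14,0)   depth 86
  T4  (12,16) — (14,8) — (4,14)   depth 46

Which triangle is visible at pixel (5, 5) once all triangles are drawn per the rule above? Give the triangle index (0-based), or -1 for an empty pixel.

T0:
  2·area = 104  (B↔C swapped to make it positive)
  edge (8, 18)→(4, 6): d=(-4,-12) top-left  bias=+0
  edge (4, 6)→(15, 13): d=(11,7) right/bottom  bias=-1
  edge (15, 13)→(8, 18): d=(-7,5) right/bottom  bias=-1
    (1,1)@(3, 3): e=[0,-26,130] → ·  [on edge]
    (2,3)@(5, 7): e=[8,4,92] → #
    (3,3)@(7, 7): e=[32,-10,82] → ·
    (2,4)@(5, 9): e=[0,26,78] → #  [on edge]
    (3,4)@(7, 9): e=[24,12,68] → #
    (4,4)@(9, 9): e=[48,-2,58] → ·
    (2,5)@(5, 11): e=[-8,48,64] → ·
    (3,5)@(7, 11): e=[16,34,54] → #
    (4,5)@(9, 11): e=[40,20,44] → #
    (5,5)@(11, 11): e=[64,6,34] → #
    (6,5)@(13, 11): e=[88,-8,24] → ·
    (3,6)@(7, 13): e=[8,56,40] → #
    (7,6)@(15, 13): e=[104,0,0] → ·  [on edge]
    (3,7)@(7, 15): e=[0,78,26] → #  [on edge]
  covered (14 px):
    · · · · · · · ·
    · · · · · · · ·
    · · · · · · · ·
    · · # · · · · ·
    · · # # · · · ·
    · · · # # # · ·
    · · · # # # # ·
    · · · # # # · ·
    · · · · # · · ·
    · · · · · · · ·
T1:
  2·area = 26  (B↔C swapped to make it positive)
  edge (12, 16)→(11, 11): d=(-1,-5) top-left  bias=+0
  edge (11, 11)→(16, 10): d=(5,-1) top-left  bias=+0
  edge (16, 10)→(12, 16): d=(-4,6) right/bottom  bias=-1
    (4,0)@(9, 1): e=[0,-52,78] → ·  [on edge]
    (5,5)@(11, 11): e=[0,0,26] → #  [on edge]
    (6,5)@(13, 11): e=[10,2,14] → #
    (7,5)@(15, 11): e=[20,4,2] → #
    (0,6)@(1, 13): e=[-52,0,78] → ·  [on edge]
    (5,6)@(11, 13): e=[-2,10,18] → ·
    (6,6)@(13, 13): e=[8,12,6] → #
    (7,6)@(15, 13): e=[18,14,-6] → ·
    (6,7)@(13, 15): e=[6,22,-2] → ·
  covered (4 px):
    · · · · · · · ·
    · · · · · · · ·
    · · · · · · · ·
    · · · · · · · ·
    · · · · · · · ·
    · · · · · # # #
    · · · · · · # ·
    · · · · · · · ·
    · · · · · · · ·
    · · · · · · · ·
T2:
  2·area = 24
  edge (2, 2)→(10, 6): d=(8,4) right/bottom  bias=-1
  edge (10, 6)→(16, 12): d=(6,6) right/bottom  bias=-1
  edge (16, 12)→(2, 2): d=(-14,-10) top-left  bias=+0
    (2,0)@(5, 1): e=[-20,0,44] → ·  [on edge]
    (3,1)@(7, 3): e=[-12,0,36] → ·  [on edge]
    (3,2)@(7, 5): e=[4,12,8] → #
    (4,2)@(9, 5): e=[-4,0,28] → ·  [on edge]
    (3,3)@(7, 7): e=[20,24,-20] → ·
    (4,3)@(9, 7): e=[12,12,0] → #  [on edge]
    (5,3)@(11, 7): e=[4,0,20] → ·  [on edge]
    (4,4)@(9, 9): e=[28,24,-28] → ·
    (6,4)@(13, 9): e=[12,0,12] → ·  [on edge]
    (7,5)@(15, 11): e=[20,0,4] → ·  [on edge]
  covered (2 px):
    · · · · · · · ·
    · · · · · · · ·
    · · · # · · · ·
    · · · · # · · ·
    · · · · · · · ·
    · · · · · · · ·
    · · · · · · · ·
    · · · · · · · ·
    · · · · · · · ·
    · · · · · · · ·
T3:
  2·area = 40  (B↔C swapped to make it positive)
  edge (6, 2)→(14, 0): d=(8,-2) top-left  bias=+0
  edge (14, 0)→(2, 8): d=(-12,8) right/bottom  bias=-1
  edge (2, 8)→(6, 2): d=(4,-6) top-left  bias=+0
    (5,0)@(11, 1): e=[2,12,26] → #
    (6,0)@(13, 1): e=[6,-4,38] → ·
    (3,1)@(7, 3): e=[10,20,10] → #
    (4,1)@(9, 3): e=[14,4,22] → #
    (5,1)@(11, 3): e=[18,-12,34] → ·
    (2,2)@(5, 5): e=[22,12,6] → #
    (3,2)@(7, 5): e=[26,-4,18] → ·
    (4,2)@(9, 5): e=[30,-20,30] → ·
    (1,3)@(3, 7): e=[34,4,2] → #
    (2,3)@(5, 7): e=[38,-12,14] → ·
    (1,4)@(3, 9): e=[50,-20,10] → ·
  covered (5 px):
    · · · · · # · ·
    · · · # # · · ·
    · · # · · · · ·
    · # · · · · · ·
    · · · · · · · ·
    · · · · · · · ·
    · · · · · · · ·
    · · · · · · · ·
    · · · · · · · ·
    · · · · · · · ·
T4:
  2·area = 68  (B↔C swapped to make it positive)
  edge (12, 16)→(4, 14): d=(-8,-2) top-left  bias=+0
  edge (4, 14)→(14, 8): d=(10,-6) top-left  bias=+0
  edge (14, 8)→(12, 16): d=(-2,8) right/bottom  bias=-1
    (6,4)@(13, 9): e=[58,4,6] → #
    (7,4)@(15, 9): e=[62,16,-10] → ·
    (4,5)@(9, 11): e=[34,0,34] → #  [on edge]
    (5,5)@(11, 11): e=[38,12,18] → #
    (7,5)@(15, 11): e=[46,36,-14] → ·
    (3,6)@(7, 13): e=[14,8,46] → #
    (6,6)@(13, 13): e=[26,44,-2] → ·
    (3,7)@(7, 15): e=[-2,28,42] → ·
    (4,7)@(9, 15): e=[2,40,26] → #
    (6,7)@(13, 15): e=[10,64,-6] → ·
    (4,8)@(9, 17): e=[-14,60,22] → ·
    (5,8)@(11, 17): e=[-10,72,6] → ·
  covered (9 px):
    · · · · · · · ·
    · · · · · · · ·
    · · · · · · · ·
    · · · · · · · ·
    · · · · · · # ·
    · · · · # # # ·
    · · · # # # · ·
    · · · · # # · ·
    · · · · · · · ·
    · · · · · · · ·

Z-buffer (winner per pixel, '.' = empty):
  . . . . . 3 . .
  . . . 3 3 . . .
  . . 3 2 . . . .
  . 3 0 . 2 . . .
  . . 0 0 . . 4 .
  . . . 0 4 4 4 1
  . . . 4 4 4 1 .
  . . . 0 4 4 . .
  . . . . 0 . . .
  . . . . . . . .

Final: 4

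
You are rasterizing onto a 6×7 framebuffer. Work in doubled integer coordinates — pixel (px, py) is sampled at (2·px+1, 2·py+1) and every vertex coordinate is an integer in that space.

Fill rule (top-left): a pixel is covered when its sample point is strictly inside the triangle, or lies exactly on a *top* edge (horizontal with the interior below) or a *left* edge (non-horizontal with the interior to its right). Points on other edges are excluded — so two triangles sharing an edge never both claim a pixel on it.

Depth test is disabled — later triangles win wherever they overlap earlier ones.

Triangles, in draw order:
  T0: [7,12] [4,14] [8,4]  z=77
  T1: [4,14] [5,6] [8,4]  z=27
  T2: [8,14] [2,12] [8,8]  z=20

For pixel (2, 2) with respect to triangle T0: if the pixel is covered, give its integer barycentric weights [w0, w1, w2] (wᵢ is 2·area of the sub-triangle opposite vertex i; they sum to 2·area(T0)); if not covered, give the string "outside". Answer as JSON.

T0:
  2·area = 22
  edge (7, 12)→(4, 14): d=(-3,2) right/bottom  bias=-1
  edge (4, 14)→(8, 4): d=(4,-10) top-left  bias=+0
  edge (8, 4)→(7, 12): d=(-1,8) right/bottom  bias=-1
    (3,3)@(7, 7): e=[15,2,5] → X
    (4,3)@(9, 7): e=[11,22,-11] → .
    (3,4)@(7, 9): e=[9,10,3] → X
    (4,4)@(9, 9): e=[5,30,-13] → .
    (3,5)@(7, 11): e=[3,18,1] → X
    (4,5)@(9, 11): e=[-1,38,-15] → .
    (2,6)@(5, 13): e=[1,6,15] → X
    (3,6)@(7, 13): e=[-3,26,-1] → .
  covered (4 px):
    . . . . . .
    . . . . . .
    . . . . . .
    . . . X . .
    . . . X . .
    . . . X . .
    . . X . . .
T1:
  2·area = 22
  edge (4, 14)→(5, 6): d=(1,-8) top-left  bias=+0
  edge (5, 6)→(8, 4): d=(3,-2) top-left  bias=+0
  edge (8, 4)→(4, 14): d=(-4,10) right/bottom  bias=-1
    (3,2)@(7, 5): e=[15,1,6] → X
    (4,2)@(9, 5): e=[31,5,-14] → .
    (2,3)@(5, 7): e=[1,3,18] → X
    (3,3)@(7, 7): e=[17,7,-2] → .
    (2,4)@(5, 9): e=[3,9,10] → X
    (3,4)@(7, 9): e=[19,13,-10] → .
    (2,5)@(5, 11): e=[5,15,2] → X
    (3,5)@(7, 11): e=[21,19,-18] → .
    (2,6)@(5, 13): e=[7,21,-6] → .
  covered (4 px):
    . . . . . .
    . . . . . .
    . . . X . .
    . . X . . .
    . . X . . .
    . . X . . .
    . . . . . .
T2:
  2·area = 36
  edge (8, 14)→(2, 12): d=(-6,-2) top-left  bias=+0
  edge (2, 12)→(8, 8): d=(6,-4) top-left  bias=+0
  edge (8, 8)→(8, 14): d=(0,6) right/bottom  bias=-1
    (3,4)@(7, 9): e=[28,2,6] → X
    (4,4)@(9, 9): e=[32,10,-6] → .
    (2,5)@(5, 11): e=[12,6,18] → X
    (4,5)@(9, 11): e=[20,22,-6] → .
    (2,6)@(5, 13): e=[0,18,18] → X  [on edge]
    (4,6)@(9, 13): e=[8,34,-6] → .
  covered (5 px):
    . . . . . .
    . . . . . .
    . . . . . .
    . . . . . .
    . . . X . .
    . . X X . .
    . . X X . .

Final: "outside"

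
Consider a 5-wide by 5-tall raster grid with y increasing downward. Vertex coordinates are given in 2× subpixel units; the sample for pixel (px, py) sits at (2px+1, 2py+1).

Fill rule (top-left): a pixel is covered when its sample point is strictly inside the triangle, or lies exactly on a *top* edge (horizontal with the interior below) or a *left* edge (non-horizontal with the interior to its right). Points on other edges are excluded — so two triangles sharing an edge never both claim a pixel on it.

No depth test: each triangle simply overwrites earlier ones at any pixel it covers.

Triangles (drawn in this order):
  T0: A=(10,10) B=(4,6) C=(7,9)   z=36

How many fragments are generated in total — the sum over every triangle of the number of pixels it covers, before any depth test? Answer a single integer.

T0:
  2·area = 6  (B↔C swapped to make it positive)
  edge (10, 10)→(7, 9): d=(-3,-1) top-left  bias=+0
  edge (7, 9)→(4, 6): d=(-3,-3) top-left  bias=+0
  edge (4, 6)→(10, 10): d=(6,4) right/bottom  bias=-1
    (0,1)@(1, 3): e=[12,0,-6] → ·  [on edge]
    (1,2)@(3, 5): e=[8,0,-2] → ·  [on edge]
    (0,3)@(1, 7): e=[0,-12,18] → ·  [on edge]
    (2,3)@(5, 7): e=[4,0,2] → █  [on edge]
    (3,3)@(7, 7): e=[6,6,-6] → ·
    (2,4)@(5, 9): e=[-2,-6,14] → ·
    (3,4)@(7, 9): e=[0,0,6] → █  [on edge]
    (4,4)@(9, 9): e=[2,6,-2] → ·
  covered (2 px):
    · · · · ·
    · · · · ·
    · · · · ·
    · · █ · ·
    · · · █ ·

Final: 2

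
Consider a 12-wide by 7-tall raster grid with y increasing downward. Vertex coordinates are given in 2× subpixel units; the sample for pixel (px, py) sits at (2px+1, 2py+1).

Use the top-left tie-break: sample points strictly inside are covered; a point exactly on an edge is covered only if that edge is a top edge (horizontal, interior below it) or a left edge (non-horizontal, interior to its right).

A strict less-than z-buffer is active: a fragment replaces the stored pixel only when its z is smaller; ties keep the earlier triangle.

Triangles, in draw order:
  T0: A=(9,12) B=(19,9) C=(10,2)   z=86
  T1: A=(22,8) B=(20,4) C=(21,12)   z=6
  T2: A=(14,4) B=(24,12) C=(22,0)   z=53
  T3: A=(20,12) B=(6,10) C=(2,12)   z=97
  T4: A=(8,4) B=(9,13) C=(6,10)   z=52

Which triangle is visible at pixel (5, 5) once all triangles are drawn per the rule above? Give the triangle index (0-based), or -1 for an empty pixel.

T0:
  2·area = 97  (B↔C swapped to make it positive)
  edge (9, 12)→(10, 2): d=(1,-10) top-left  bias=+0
  edge (10, 2)→(19, 9): d=(9,7) right/bottom  bias=-1
  edge (19, 9)→(9, 12): d=(-10,3) right/bottom  bias=-1
    (5,1)@(11, 3): e=[11,2,84] → X
    (6,1)@(13, 3): e=[31,-12,78] → .
    (5,2)@(11, 5): e=[13,20,64] → X
    (6,2)@(13, 5): e=[33,6,58] → X
    (7,2)@(15, 5): e=[53,-8,52] → .
    (5,3)@(11, 7): e=[15,38,44] → X
    (7,3)@(15, 7): e=[55,10,32] → X
    (8,3)@(17, 7): e=[75,-4,26] → .
    (5,4)@(11, 9): e=[17,56,24] → X
    (8,4)@(17, 9): e=[77,14,6] → X
    (9,4)@(19, 9): e=[97,0,0] → .  [on edge]
    (5,5)@(11, 11): e=[19,74,4] → X
  covered (11 px):
    . . . . . . . . . . . .
    . . . . . X . . . . . .
    . . . . . X X . . . . .
    . . . . . X X X . . . .
    . . . . . X X X X . . .
    . . . . . X . . . . . .
    . . . . . . . . . . . .
T1:
  2·area = 12  (B↔C swapped to make it positive)
  edge (22, 8)→(21, 12): d=(-1,4) right/bottom  bias=-1
  edge (21, 12)→(20, 4): d=(-1,-8) top-left  bias=+0
  edge (20, 4)→(22, 8): d=(2,4) right/bottom  bias=-1
    (10,3)@(21, 7): e=[5,5,2] → X
    (11,3)@(23, 7): e=[-3,21,-6] → .
    (10,4)@(21, 9): e=[3,3,6] → X
    (11,4)@(23, 9): e=[-5,19,-2] → .
    (10,5)@(21, 11): e=[1,1,10] → X
    (11,5)@(23, 11): e=[-7,17,2] → .
    (10,6)@(21, 13): e=[-1,-1,14] → .
  covered (3 px):
    . . . . . . . . . . . .
    . . . . . . . . . . . .
    . . . . . . . . . . . .
    . . . . . . . . . . X .
    . . . . . . . . . . X .
    . . . . . . . . . . X .
    . . . . . . . . . . . .
T2:
  2·area = 104  (B↔C swapped to make it positive)
  edge (14, 4)→(22, 0): d=(8,-4) top-left  bias=+0
  edge (22, 0)→(24, 12): d=(2,12) right/bottom  bias=-1
  edge (24, 12)→(14, 4): d=(-10,-8) top-left  bias=+0
    (10,0)@(21, 1): e=[4,14,86] → X
    (11,0)@(23, 1): e=[12,-10,102] → .
    (8,1)@(17, 3): e=[4,66,34] → X
    (9,1)@(19, 3): e=[12,42,50] → X
    (11,1)@(23, 3): e=[28,-6,82] → .
    (8,2)@(17, 5): e=[20,70,14] → X
    (11,2)@(23, 5): e=[44,-2,62] → .
    (8,3)@(17, 7): e=[36,74,-6] → .
    (9,3)@(19, 7): e=[44,50,10] → X
    (11,3)@(23, 7): e=[60,2,42] → X
    (9,4)@(19, 9): e=[60,54,-10] → .
    (10,4)@(21, 9): e=[68,30,6] → X
  covered (13 px):
    . . . . . . . . . . X .
    . . . . . . . . X X X .
    . . . . . . . . X X X .
    . . . . . . . . . X X X
    . . . . . . . . . . X X
    . . . . . . . . . . . X
    . . . . . . . . . . . .
T3:
  2·area = 36  (B↔C swapped to make it positive)
  edge (20, 12)→(2, 12): d=(-18,0) right/bottom  bias=-1
  edge (2, 12)→(6, 10): d=(4,-2) top-left  bias=+0
  edge (6, 10)→(20, 12): d=(14,2) right/bottom  bias=-1
    (2,5)@(5, 11): e=[18,2,16] → X
    (3,5)@(7, 11): e=[18,6,12] → X
    (4,5)@(9, 11): e=[18,10,8] → X
    (5,5)@(11, 11): e=[18,14,4] → X
    (6,5)@(13, 11): e=[18,18,0] → .  [on edge]
    (2,6)@(5, 13): e=[-18,10,44] → .
    (3,6)@(7, 13): e=[-18,14,40] → .
    (4,6)@(9, 13): e=[-18,18,36] → .
    (5,6)@(11, 13): e=[-18,22,32] → .
  covered (4 px):
    . . . . . . . . . . . .
    . . . . . . . . . . . .
    . . . . . . . . . . . .
    . . . . . . . . . . . .
    . . . . . . . . . . . .
    . . X X X X . . . . . .
    . . . . . . . . . . . .
T4:
  2·area = 24
  edge (8, 4)→(9, 13): d=(1,9) right/bottom  bias=-1
  edge (9, 13)→(6, 10): d=(-3,-3) top-left  bias=+0
  edge (6, 10)→(8, 4): d=(2,-6) top-left  bias=+0
    (4,0)@(9, 1): e=[-12,36,0] → .  [on edge]
    (0,2)@(1, 5): e=[64,0,-40] → .  [on edge]
    (1,3)@(3, 7): e=[48,0,-24] → .  [on edge]
    (3,3)@(7, 7): e=[12,12,0] → X  [on edge]
    (4,3)@(9, 7): e=[-6,18,12] → .
    (2,4)@(5, 9): e=[32,0,-8] → .  [on edge]
    (3,4)@(7, 9): e=[14,6,4] → X
    (4,4)@(9, 9): e=[-4,12,16] → .
    (3,5)@(7, 11): e=[16,0,8] → X  [on edge]
    (4,5)@(9, 11): e=[-2,6,20] → .
    (2,6)@(5, 13): e=[36,-12,0] → .  [on edge]
    (3,6)@(7, 13): e=[18,-6,12] → .
    (4,6)@(9, 13): e=[0,0,24] → .  [on edge]
  covered (3 px):
    . . . . . . . . . . . .
    . . . . . . . . . . . .
    . . . . . . . . . . . .
    . . . X . . . . . . . .
    . . . X . . . . . . . .
    . . . X . . . . . . . .
    . . . . . . . . . . . .

Z-buffer (winner per pixel, '.' = empty):
  . . . . . . . . . . 2 .
  . . . . . 0 . . 2 2 2 .
  . . . . . 0 0 . 2 2 2 .
  . . . 4 . 0 0 0 . 2 1 2
  . . . 4 . 0 0 0 0 . 1 2
  . . 3 4 3 0 . . . . 1 2
  . . . . . . . . . . . .

Result: 0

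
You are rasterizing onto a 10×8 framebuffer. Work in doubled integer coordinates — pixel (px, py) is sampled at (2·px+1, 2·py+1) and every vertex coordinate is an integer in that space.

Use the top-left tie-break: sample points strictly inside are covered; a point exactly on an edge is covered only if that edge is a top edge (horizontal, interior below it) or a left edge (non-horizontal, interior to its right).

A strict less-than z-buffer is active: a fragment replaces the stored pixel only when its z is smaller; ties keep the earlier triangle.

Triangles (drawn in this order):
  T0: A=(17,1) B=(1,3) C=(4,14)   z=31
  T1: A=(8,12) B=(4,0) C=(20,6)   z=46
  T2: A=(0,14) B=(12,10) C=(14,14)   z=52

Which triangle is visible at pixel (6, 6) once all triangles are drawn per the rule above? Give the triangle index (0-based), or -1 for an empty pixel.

T0:
  2·area = 182  (B↔C swapped to make it positive)
  edge (17, 1)→(4, 14): d=(-13,13) right/bottom  bias=-1
  edge (4, 14)→(1, 3): d=(-3,-11) top-left  bias=+0
  edge (1, 3)→(17, 1): d=(16,-2) top-left  bias=+0
    (8,0)@(17, 1): e=[0,182,0] → ·  [on edge]
    (0,1)@(1, 3): e=[182,0,0] → #  [on edge]
    (1,1)@(3, 3): e=[156,22,4] → #
    (2,1)@(5, 3): e=[130,44,8] → #
    (3,1)@(7, 3): e=[104,66,12] → #
    (4,1)@(9, 3): e=[78,88,16] → #
    (5,1)@(11, 3): e=[52,110,20] → #
    (6,1)@(13, 3): e=[26,132,24] → #
    (7,1)@(15, 3): e=[0,154,28] → ·  [on edge]
    (0,2)@(1, 5): e=[156,-6,32] → ·
    (1,2)@(3, 5): e=[130,16,36] → #
    (6,2)@(13, 5): e=[0,126,56] → ·  [on edge]
    (5,3)@(11, 7): e=[0,98,84] → ·  [on edge]
    (4,4)@(9, 9): e=[0,70,112] → ·  [on edge]
    (3,5)@(7, 11): e=[0,42,140] → ·  [on edge]
    (2,6)@(5, 13): e=[0,14,168] → ·  [on edge]
    (1,7)@(3, 15): e=[0,-14,196] → ·  [on edge]
  covered (20 px):
    · · · · · · · · · ·
    # # # # # # # · · ·
    · # # # # # · · · ·
    · # # # # · · · · ·
    · # # # · · · · · ·
    · · # · · · · · · ·
    · · · · · · · · · ·
    · · · · · · · · · ·
T1:
  2·area = 168
  edge (8, 12)→(4, 0): d=(-4,-12) top-left  bias=+0
  edge (4, 0)→(20, 6): d=(16,6) right/bottom  bias=-1
  edge (20, 6)→(8, 12): d=(-12,6) right/bottom  bias=-1
    (2,0)@(5, 1): e=[8,10,150] → #
    (3,0)@(7, 1): e=[32,-2,138] → ·
    (2,1)@(5, 3): e=[0,42,126] → #  [on edge]
    (3,1)@(7, 3): e=[24,30,114] → #
    (4,1)@(9, 3): e=[48,18,102] → #
    (5,1)@(11, 3): e=[72,6,90] → #
    (6,1)@(13, 3): e=[96,-6,78] → ·
    (2,2)@(5, 5): e=[-8,74,102] → ·
    (3,2)@(7, 5): e=[16,62,90] → #
    (6,2)@(13, 5): e=[88,26,54] → #
    (7,2)@(15, 5): e=[112,14,42] → #
    (8,2)@(17, 5): e=[136,2,30] → #
    (3,4)@(7, 9): e=[0,126,42] → #  [on edge]
    (4,7)@(9, 15): e=[0,210,-42] → ·  [on edge]
  covered (22 px):
    · · # · · · · · · ·
    · · # # # # · · · ·
    · · · # # # # # # ·
    · · · # # # # # # ·
    · · · # # # # · · ·
    · · · · # · · · · ·
    · · · · · · · · · ·
    · · · · · · · · · ·
T2:
  2·area = 56
  edge (0, 14)→(12, 10): d=(12,-4) top-left  bias=+0
  edge (12, 10)→(14, 14): d=(2,4) right/bottom  bias=-1
  edge (14, 14)→(0, 14): d=(-14,0) right/bottom  bias=-1
    (7,4)@(15, 9): e=[0,-14,70] → ·  [on edge]
    (4,5)@(9, 11): e=[0,14,42] → #  [on edge]
    (5,5)@(11, 11): e=[8,6,42] → #
    (6,5)@(13, 11): e=[16,-2,42] → ·
    (1,6)@(3, 13): e=[0,42,14] → #  [on edge]
    (2,6)@(5, 13): e=[8,34,14] → #
    (3,6)@(7, 13): e=[16,26,14] → #
    (6,6)@(13, 13): e=[40,2,14] → #
    (7,6)@(15, 13): e=[48,-6,14] → ·
    (1,7)@(3, 15): e=[24,46,-14] → ·
    (2,7)@(5, 15): e=[32,38,-14] → ·
    (3,7)@(7, 15): e=[40,30,-14] → ·
  covered (8 px):
    · · · · · · · · · ·
    · · · · · · · · · ·
    · · · · · · · · · ·
    · · · · · · · · · ·
    · · · · · · · · · ·
    · · · · # # · · · ·
    · # # # # # # · · ·
    · · · · · · · · · ·

Z-buffer (winner per pixel, '.' = empty):
  . . 1 . . . . . . .
  0 0 0 0 0 0 0 . . .
  . 0 0 0 0 0 1 1 1 .
  . 0 0 0 0 1 1 1 1 .
  . 0 0 0 1 1 1 . . .
  . . 0 . 1 2 . . . .
  . 2 2 2 2 2 2 . . .
  . . . . . . . . . .

Answer: 2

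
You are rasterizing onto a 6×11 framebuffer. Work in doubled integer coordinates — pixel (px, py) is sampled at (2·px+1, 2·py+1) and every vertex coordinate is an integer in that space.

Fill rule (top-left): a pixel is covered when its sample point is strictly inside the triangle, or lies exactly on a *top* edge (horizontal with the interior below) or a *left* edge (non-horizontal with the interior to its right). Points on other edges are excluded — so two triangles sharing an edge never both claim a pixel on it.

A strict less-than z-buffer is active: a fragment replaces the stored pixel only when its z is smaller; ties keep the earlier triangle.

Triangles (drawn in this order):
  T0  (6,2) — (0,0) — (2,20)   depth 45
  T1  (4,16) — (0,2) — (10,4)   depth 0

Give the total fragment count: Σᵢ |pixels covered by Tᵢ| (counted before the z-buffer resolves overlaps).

T0:
  2·area = 116  (B↔C swapped to make it positive)
  edge (6, 2)→(2, 20): d=(-4,18) right/bottom  bias=-1
  edge (2, 20)→(0, 0): d=(-2,-20) top-left  bias=+0
  edge (0, 0)→(6, 2): d=(6,2) right/bottom  bias=-1
    (0,0)@(1, 1): e=[94,18,4] → █
    (1,0)@(3, 1): e=[58,58,0] → ·  [on edge]
    (0,1)@(1, 3): e=[86,14,16] → █
    (1,1)@(3, 3): e=[50,54,12] → █
    (2,1)@(5, 3): e=[14,94,8] → █
    (3,1)@(7, 3): e=[-22,134,4] → ·
    (4,1)@(9, 3): e=[-58,174,0] → ·  [on edge]
    (0,2)@(1, 5): e=[78,10,28] → █
    (3,2)@(7, 5): e=[-30,130,16] → ·
    (0,3)@(1, 7): e=[70,6,40] → █
    (2,3)@(5, 7): e=[-2,86,32] → ·
    (0,4)@(1, 9): e=[62,2,52] → █
  covered (14 px):
    █ · · · · ·
    █ █ █ · · ·
    █ █ █ · · ·
    █ █ · · · ·
    █ █ · · · ·
    · █ · · · ·
    · █ · · · ·
    · █ · · · ·
    · · · · · ·
    · · · · · ·
    · · · · · ·
T1:
  2·area = 132
  edge (4, 16)→(0, 2): d=(-4,-14) top-left  bias=+0
  edge (0, 2)→(10, 4): d=(10,2) right/bottom  bias=-1
  edge (10, 4)→(4, 16): d=(-6,12) right/bottom  bias=-1
    (0,1)@(1, 3): e=[10,8,114] → █
    (1,1)@(3, 3): e=[38,4,90] → █
    (2,1)@(5, 3): e=[66,0,66] → ·  [on edge]
    (0,2)@(1, 5): e=[2,28,102] → █
    (2,2)@(5, 5): e=[58,20,54] → █
    (3,2)@(7, 5): e=[86,16,30] → █
    (4,2)@(9, 5): e=[114,12,6] → █
    (5,2)@(11, 5): e=[142,8,-18] → ·
    (0,3)@(1, 7): e=[-6,48,90] → ·
    (1,3)@(3, 7): e=[22,44,66] → █
    (4,3)@(9, 7): e=[106,32,-6] → ·
    (1,4)@(3, 9): e=[14,64,54] → █
  covered (16 px):
    · · · · · ·
    █ █ · · · ·
    █ █ █ █ █ ·
    · █ █ █ · ·
    · █ █ █ · ·
    · █ █ · · ·
    · · █ · · ·
    · · · · · ·
    · · · · · ·
    · · · · · ·
    · · · · · ·

Answer: 30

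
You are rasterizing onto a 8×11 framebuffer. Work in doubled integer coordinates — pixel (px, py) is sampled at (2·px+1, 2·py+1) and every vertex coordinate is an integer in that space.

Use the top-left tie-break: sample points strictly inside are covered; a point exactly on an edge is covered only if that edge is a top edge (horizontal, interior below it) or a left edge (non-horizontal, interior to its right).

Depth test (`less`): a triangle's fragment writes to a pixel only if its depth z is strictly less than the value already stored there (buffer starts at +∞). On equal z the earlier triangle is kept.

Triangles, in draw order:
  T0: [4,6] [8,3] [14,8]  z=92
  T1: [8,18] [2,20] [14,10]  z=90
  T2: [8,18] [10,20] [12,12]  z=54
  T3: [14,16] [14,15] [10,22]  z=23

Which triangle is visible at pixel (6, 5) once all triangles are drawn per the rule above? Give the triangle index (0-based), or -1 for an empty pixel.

T0:
  2·area = 38
  edge (4, 6)→(8, 3): d=(4,-3) top-left  bias=+0
  edge (8, 3)→(14, 8): d=(6,5) right/bottom  bias=-1
  edge (14, 8)→(4, 6): d=(-10,-2) top-left  bias=+0
    (3,2)@(7, 5): e=[5,17,16] → X
    (4,2)@(9, 5): e=[11,7,20] → X
    (5,2)@(11, 5): e=[17,-3,24] → .
    (3,3)@(7, 7): e=[13,29,-4] → .
    (4,3)@(9, 7): e=[19,19,0] → X  [on edge]
    (5,3)@(11, 7): e=[25,9,4] → X
    (6,3)@(13, 7): e=[31,-1,8] → .
    (4,4)@(9, 9): e=[27,31,-20] → .
    (5,4)@(11, 9): e=[33,21,-16] → .
  covered (4 px):
    . . . . . . . .
    . . . . . . . .
    . . . X X . . .
    . . . . X X . .
    . . . . . . . .
    . . . . . . . .
    . . . . . . . .
    . . . . . . . .
    . . . . . . . .
    . . . . . . . .
    . . . . . . . .
T1:
  2·area = 36
  edge (8, 18)→(2, 20): d=(-6,2) right/bottom  bias=-1
  edge (2, 20)→(14, 10): d=(12,-10) top-left  bias=+0
  edge (14, 10)→(8, 18): d=(-6,8) right/bottom  bias=-1
    (6,5)@(13, 11): e=[32,2,2] → X
    (7,5)@(15, 11): e=[28,22,-14] → .
    (5,6)@(11, 13): e=[24,6,6] → X
    (6,6)@(13, 13): e=[20,26,-10] → .
    (4,7)@(9, 15): e=[16,10,10] → X
    (5,7)@(11, 15): e=[12,30,-6] → .
    (3,8)@(7, 17): e=[8,14,14] → X
    (4,8)@(9, 17): e=[4,34,-2] → .
    (5,8)@(11, 17): e=[0,54,-18] → .  [on edge]
    (2,9)@(5, 19): e=[0,18,18] → .  [on edge]
    (3,9)@(7, 19): e=[-4,38,2] → .
  covered (4 px):
    . . . . . . . .
    . . . . . . . .
    . . . . . . . .
    . . . . . . . .
    . . . . . . . .
    . . . . . . X .
    . . . . . X . .
    . . . . X . . .
    . . . X . . . .
    . . . . . . . .
    . . . . . . . .
T2:
  2·area = 20  (B↔C swapped to make it positive)
  edge (8, 18)→(12, 12): d=(4,-6) top-left  bias=+0
  edge (12, 12)→(10, 20): d=(-2,8) right/bottom  bias=-1
  edge (10, 20)→(8, 18): d=(-2,-2) top-left  bias=+0
    (0,5)@(1, 11): e=[-70,90,0] → .  [on edge]
    (1,6)@(3, 13): e=[-50,70,0] → .  [on edge]
    (2,7)@(5, 15): e=[-30,50,0] → .  [on edge]
    (5,7)@(11, 15): e=[6,2,12] → X
    (6,7)@(13, 15): e=[18,-14,16] → .
    (3,8)@(7, 17): e=[-10,30,0] → .  [on edge]
    (4,8)@(9, 17): e=[2,14,4] → X
    (5,8)@(11, 17): e=[14,-2,8] → .
    (4,9)@(9, 19): e=[10,10,0] → X  [on edge]
    (5,9)@(11, 19): e=[22,-6,4] → .
    (4,10)@(9, 21): e=[18,6,-4] → .
    (5,10)@(11, 21): e=[30,-10,0] → .  [on edge]
  covered (3 px):
    . . . . . . . .
    . . . . . . . .
    . . . . . . . .
    . . . . . . . .
    . . . . . . . .
    . . . . . . . .
    . . . . . . . .
    . . . . . X . .
    . . . . X . . .
    . . . . X . . .
    . . . . . . . .
T3:
  2·area = 4  (B↔C swapped to make it positive)
  edge (14, 16)→(10, 22): d=(-4,6) right/bottom  bias=-1
  edge (10, 22)→(14, 15): d=(4,-7) top-left  bias=+0
  edge (14, 15)→(14, 16): d=(0,1) right/bottom  bias=-1
    (6,8)@(13, 17): e=[2,1,1] → X
    (7,8)@(15, 17): e=[-10,15,-1] → .
    (6,9)@(13, 19): e=[-6,9,1] → .
  covered (1 px):
    . . . . . . . .
    . . . . . . . .
    . . . . . . . .
    . . . . . . . .
    . . . . . . . .
    . . . . . . . .
    . . . . . . . .
    . . . . . . . .
    . . . . . . X .
    . . . . . . . .
    . . . . . . . .

Z-buffer (winner per pixel, '.' = empty):
  . . . . . . . .
  . . . . . . . .
  . . . 0 0 . . .
  . . . . 0 0 . .
  . . . . . . . .
  . . . . . . 1 .
  . . . . . 1 . .
  . . . . 1 2 . .
  . . . 1 2 . 3 .
  . . . . 2 . . .
  . . . . . . . .

Answer: 1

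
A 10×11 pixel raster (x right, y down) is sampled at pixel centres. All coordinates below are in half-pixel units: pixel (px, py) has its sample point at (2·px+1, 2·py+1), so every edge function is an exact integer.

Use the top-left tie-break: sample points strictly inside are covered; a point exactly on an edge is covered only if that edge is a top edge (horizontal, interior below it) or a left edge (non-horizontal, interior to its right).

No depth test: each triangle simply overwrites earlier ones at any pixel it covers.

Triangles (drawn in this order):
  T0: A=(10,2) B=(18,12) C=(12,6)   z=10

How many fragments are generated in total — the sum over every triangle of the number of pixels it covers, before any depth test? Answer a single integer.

T0:
  2·area = 12
  edge (10, 2)→(18, 12): d=(8,10) right/bottom  bias=-1
  edge (18, 12)→(12, 6): d=(-6,-6) top-left  bias=+0
  edge (12, 6)→(10, 2): d=(-2,-4) top-left  bias=+0
    (3,0)@(7, 1): e=[22,0,-10] → ·  [on edge]
    (4,1)@(9, 3): e=[18,0,-6] → ·  [on edge]
    (5,2)@(11, 5): e=[14,0,-2] → ·  [on edge]
    (6,3)@(13, 7): e=[10,0,2] → █  [on edge]
    (7,3)@(15, 7): e=[-10,12,10] → ·
    (6,4)@(13, 9): e=[26,-12,-2] → ·
    (7,4)@(15, 9): e=[6,0,6] → █  [on edge]
    (8,4)@(17, 9): e=[-14,12,14] → ·
    (7,5)@(15, 11): e=[22,-12,2] → ·
    (8,5)@(17, 11): e=[2,0,10] → █  [on edge]
    (9,5)@(19, 11): e=[-18,12,18] → ·
    (8,6)@(17, 13): e=[18,-12,6] → ·
    (9,6)@(19, 13): e=[-2,0,14] → ·  [on edge]
  covered (3 px):
    · · · · · · · · · ·
    · · · · · · · · · ·
    · · · · · · · · · ·
    · · · · · · █ · · ·
    · · · · · · · █ · ·
    · · · · · · · · █ ·
    · · · · · · · · · ·
    · · · · · · · · · ·
    · · · · · · · · · ·
    · · · · · · · · · ·
    · · · · · · · · · ·

Result: 3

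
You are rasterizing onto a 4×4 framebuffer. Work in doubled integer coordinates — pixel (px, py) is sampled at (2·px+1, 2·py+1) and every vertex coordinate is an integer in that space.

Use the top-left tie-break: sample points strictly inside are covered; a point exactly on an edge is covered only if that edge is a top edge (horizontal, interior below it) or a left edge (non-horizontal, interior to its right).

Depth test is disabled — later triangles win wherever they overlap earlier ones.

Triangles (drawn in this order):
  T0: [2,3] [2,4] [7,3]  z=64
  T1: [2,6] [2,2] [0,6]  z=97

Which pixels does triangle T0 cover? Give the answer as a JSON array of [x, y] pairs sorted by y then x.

T0:
  2·area = 5  (B↔C swapped to make it positive)
  edge (2, 3)→(7, 3): d=(5,0) top-left  bias=+0
  edge (7, 3)→(2, 4): d=(-5,1) right/bottom  bias=-1
  edge (2, 4)→(2, 3): d=(0,-1) top-left  bias=+0
    (0,1)@(1, 3): e=[0,6,-1] → .  [on edge]
    (1,1)@(3, 3): e=[0,4,1] → X  [on edge]
    (2,1)@(5, 3): e=[0,2,3] → X  [on edge]
    (3,1)@(7, 3): e=[0,0,5] → .  [on edge]
    (1,2)@(3, 5): e=[10,-6,1] → .
    (2,2)@(5, 5): e=[10,-8,3] → .
  covered (2 px):
    . . . .
    . X X .
    . . . .
    . . . .
T1:
  2·area = 8  (B↔C swapped to make it positive)
  edge (2, 6)→(0, 6): d=(-2,0) right/bottom  bias=-1
  edge (0, 6)→(2, 2): d=(2,-4) top-left  bias=+0
  edge (2, 2)→(2, 6): d=(0,4) right/bottom  bias=-1
    (0,2)@(1, 5): e=[2,2,4] → X
    (1,2)@(3, 5): e=[2,10,-4] → .
    (0,3)@(1, 7): e=[-2,6,4] → .
  covered (1 px):
    . . . .
    . . . .
    X . . .
    . . . .

Answer: [[1,1],[2,1]]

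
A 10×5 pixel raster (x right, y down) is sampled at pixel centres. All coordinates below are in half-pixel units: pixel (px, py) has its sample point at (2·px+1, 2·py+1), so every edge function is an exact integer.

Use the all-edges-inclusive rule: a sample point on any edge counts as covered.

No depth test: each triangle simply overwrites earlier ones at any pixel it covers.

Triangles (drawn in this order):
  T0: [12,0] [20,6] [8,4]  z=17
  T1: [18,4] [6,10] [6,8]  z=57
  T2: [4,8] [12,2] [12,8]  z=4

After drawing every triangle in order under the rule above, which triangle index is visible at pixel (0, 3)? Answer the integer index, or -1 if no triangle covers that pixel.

T0:
  2·area = 56
  edge (12, 0)→(20, 6): d=(8,6) inclusive
  edge (20, 6)→(8, 4): d=(-12,-2) inclusive
  edge (8, 4)→(12, 0): d=(4,-4) inclusive
    (5,0)@(11, 1): e=[14,42,0] → #  [on edge]
    (6,0)@(13, 1): e=[2,46,8] → #
    (7,0)@(15, 1): e=[-10,50,16] → ·
    (4,1)@(9, 3): e=[42,14,0] → #  [on edge]
    (7,1)@(15, 3): e=[6,26,24] → #
    (8,1)@(17, 3): e=[-6,30,32] → ·
    (3,2)@(7, 5): e=[70,-14,0] → ·  [on edge]
    (4,2)@(9, 5): e=[58,-10,8] → ·
    (5,2)@(11, 5): e=[46,-6,16] → ·
    (6,2)@(13, 5): e=[34,-2,24] → ·
    (7,2)@(15, 5): e=[22,2,32] → #
    (8,2)@(17, 5): e=[10,6,40] → #
    (2,3)@(5, 7): e=[98,-42,0] → ·  [on edge]
    (1,4)@(3, 9): e=[126,-70,0] → ·  [on edge]
  covered (8 px):
    · · · · · # # · · ·
    · · · · # # # # · ·
    · · · · · · · # # ·
    · · · · · · · · · ·
    · · · · · · · · · ·
T1:
  2·area = 24
  edge (18, 4)→(6, 10): d=(-12,6) inclusive
  edge (6, 10)→(6, 8): d=(0,-2) inclusive
  edge (6, 8)→(18, 4): d=(12,-4) inclusive
    (7,2)@(15, 5): e=[6,18,0] → #  [on edge]
    (8,2)@(17, 5): e=[-6,22,8] → ·
    (4,3)@(9, 7): e=[18,6,0] → #  [on edge]
    (5,3)@(11, 7): e=[6,10,8] → #
    (6,3)@(13, 7): e=[-6,14,16] → ·
    (7,3)@(15, 7): e=[-18,18,24] → ·
    (1,4)@(3, 9): e=[30,-6,0] → ·  [on edge]
    (3,4)@(7, 9): e=[6,2,16] → #
    (4,4)@(9, 9): e=[-6,6,24] → ·
    (5,4)@(11, 9): e=[-18,10,32] → ·
  covered (4 px):
    · · · · · · · · · ·
    · · · · · · · · · ·
    · · · · · · · # · ·
    · · · · # # · · · ·
    · · · # · · · · · ·
T2:
  2·area = 48
  edge (4, 8)→(12, 2): d=(8,-6) inclusive
  edge (12, 2)→(12, 8): d=(0,6) inclusive
  edge (12, 8)→(4, 8): d=(-8,0) inclusive
    (5,1)@(11, 3): e=[2,6,40] → #
    (6,1)@(13, 3): e=[14,-6,40] → ·
    (4,2)@(9, 5): e=[6,18,24] → #
    (6,2)@(13, 5): e=[30,-6,24] → ·
    (3,3)@(7, 7): e=[10,30,8] → #
    (6,3)@(13, 7): e=[46,-6,8] → ·
    (3,4)@(7, 9): e=[26,30,-8] → ·
    (4,4)@(9, 9): e=[38,18,-8] → ·
    (5,4)@(11, 9): e=[50,6,-8] → ·
  covered (6 px):
    · · · · · · · · · ·
    · · · · · # · · · ·
    · · · · # # · · · ·
    · · · # # # · · · ·
    · · · · · · · · · ·

Z-buffer (winner per pixel, '.' = empty):
  . . . . . 0 0 . . .
  . . . . 0 2 0 0 . .
  . . . . 2 2 . 1 0 .
  . . . 2 2 2 . . . .
  . . . 1 . . . . . .

Result: -1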